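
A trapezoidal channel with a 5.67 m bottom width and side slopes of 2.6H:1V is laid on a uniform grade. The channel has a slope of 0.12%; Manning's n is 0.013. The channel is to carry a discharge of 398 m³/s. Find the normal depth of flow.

y_n = 4.55 m

Manning's equation rearranged: A R^(2/3) = nQ / (1·√S) = 0.013 × 398 / (√0.0012) = 149.4.
Try y = 5.19 m: A R^(2/3) = 201.1 — too large.
Try y = 3.57 m: A R^(2/3) = 87.21 — too small.
Try y = 4.55 m: A R^(2/3) = 149.3 — close enough.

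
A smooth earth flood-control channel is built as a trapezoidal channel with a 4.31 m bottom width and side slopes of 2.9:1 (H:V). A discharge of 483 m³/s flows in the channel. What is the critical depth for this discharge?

At critical depth, Q² T / (g A³) = 1, i.e. A³/T = Q²/g = 483²/9.81 = 23780.
At y = 6.02 m: A³/T = 57370 — over.
At y = 3.62 m: A³/T = 6087 — short.
At y = 4.95 m: A³/T = 23880 — matches.

y_c = 4.95 m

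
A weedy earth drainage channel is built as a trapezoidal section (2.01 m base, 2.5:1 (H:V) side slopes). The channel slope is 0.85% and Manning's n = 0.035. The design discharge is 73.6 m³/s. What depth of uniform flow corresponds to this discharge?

Manning's equation rearranged: A R^(2/3) = nQ / (1·√S) = 0.035 × 73.6 / (√0.0085) = 27.94.
At y = 1.88 m: A R^(2/3) = 12.95 — short.
At y = 2.62 m: A R^(2/3) = 27.95 — ≈ 27.94.

y_n = 2.62 m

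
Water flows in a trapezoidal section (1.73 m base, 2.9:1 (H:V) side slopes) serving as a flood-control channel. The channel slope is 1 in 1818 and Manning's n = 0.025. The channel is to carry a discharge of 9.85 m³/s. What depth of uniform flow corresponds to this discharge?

Manning's equation rearranged: A R^(2/3) = nQ / (1·√S) = 0.025 × 9.85 / (√0.0005501) = 10.5.
At y = 2.01 m: A R^(2/3) = 16 — high.
At y = 1.21 m: A R^(2/3) = 4.962 — low.
At y = 1.68 m: A R^(2/3) = 10.5 — ≈ 10.5.

y_n = 1.68 m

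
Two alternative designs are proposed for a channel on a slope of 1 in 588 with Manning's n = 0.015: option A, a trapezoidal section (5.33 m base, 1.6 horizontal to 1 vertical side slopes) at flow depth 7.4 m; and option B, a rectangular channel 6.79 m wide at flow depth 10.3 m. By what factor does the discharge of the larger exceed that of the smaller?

Channel A: With bottom width b = 5.33 m and side slope z = 1.6: A = (b + zy)y = (5.33 + 1.6×7.4)×7.4 = 127.1 m²; P = b + 2y√(1+z²) = 5.33 + 2×7.4×1.887 = 33.25 m. Hydraulic radius R = A/P = 127.1/33.25 = 3.821 m. Q_A = (1/0.015)·127.1·3.821^(2/3)·√0.001701 = 853.7 m³/s.
Channel B: Flow area A = b·y = 6.79 × 10.3 = 69.94 m². Wetted perimeter P = b + 2y = 6.79 + 2×10.3 = 27.39 m. Hydraulic radius R = A/P = 69.94/27.39 = 2.553 m. Q_B = (1/0.015)·69.94·2.553^(2/3)·√0.001701 = 359.2 m³/s.
The larger discharge is 853.7 m³/s and the smaller is 359.2 m³/s; the ratio is 2.38.

2.38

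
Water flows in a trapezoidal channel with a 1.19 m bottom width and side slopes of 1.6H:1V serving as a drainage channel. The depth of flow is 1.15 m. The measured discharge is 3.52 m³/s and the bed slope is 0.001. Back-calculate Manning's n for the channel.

n = 0.023

With bottom width b = 1.19 m and side slope z = 1.6: A = (b + zy)y = (1.19 + 1.6×1.15)×1.15 = 3.484 m²; P = b + 2y√(1+z²) = 1.19 + 2×1.15×1.887 = 5.53 m.
Hydraulic radius R = A/P = 3.484/5.53 = 0.6302 m.
Rearranging Manning's equation: n = (1/Q) A R^(2/3) S^(1/2) = (1/3.52) × 3.484 × 0.6302^(2/3) × √0.001 = 0.023.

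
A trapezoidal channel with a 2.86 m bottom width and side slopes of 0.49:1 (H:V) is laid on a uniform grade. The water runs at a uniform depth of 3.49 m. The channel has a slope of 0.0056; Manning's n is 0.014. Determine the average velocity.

With bottom width b = 2.86 m and side slope z = 0.49: A = (b + zy)y = (2.86 + 0.49×3.49)×3.49 = 15.95 m²; P = b + 2y√(1+z²) = 2.86 + 2×3.49×1.114 = 10.63 m.
Hydraulic radius R = A/P = 15.95/10.63 = 1.5 m.
From Manning's equation, V = (1/n) R^(2/3) S^(1/2) = (1/0.014) × 1.5^(2/3) × 0.0056^(1/2) = 7 m/s.

V = 7 m/s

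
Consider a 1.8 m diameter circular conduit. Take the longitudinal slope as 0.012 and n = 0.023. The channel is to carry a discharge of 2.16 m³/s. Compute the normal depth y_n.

y_n = 0.68 m

Manning's equation rearranged: A R^(2/3) = nQ / (1·√S) = 0.023 × 2.16 / (√0.012) = 0.4535.
Trying y = 0.826 m: A R^(2/3) = 0.6442 — high.
Trying y = 0.522 m: A R^(2/3) = 0.274 — low.
Trying y = 0.68 m: A R^(2/3) = 0.4532 — ≈ 0.4535.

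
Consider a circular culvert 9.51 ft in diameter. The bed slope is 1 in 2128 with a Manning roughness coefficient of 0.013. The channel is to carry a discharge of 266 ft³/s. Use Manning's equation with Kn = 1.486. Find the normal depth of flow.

y_n = 6.73 ft

Manning's equation rearranged: A R^(2/3) = nQ / (1.486·√S) = 0.013 × 266 / (1.486 × √0.0004699) = 107.3.
Trying y = 5.72 ft: A R^(2/3) = 85.33 — low.
Trying y = 7.53 ft: A R^(2/3) = 122.4 — high.
Trying y = 6.73 ft: A R^(2/3) = 107.4 — ≈ 107.3.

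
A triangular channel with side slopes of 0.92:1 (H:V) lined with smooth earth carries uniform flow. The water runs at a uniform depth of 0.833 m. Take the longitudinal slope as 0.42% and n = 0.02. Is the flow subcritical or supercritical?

subcritical

For a triangular section with side slope z = 0.92: A = zy² = 0.92×0.833² = 0.6384 m²; P = 2y√(1+z²) = 2×0.833×1.359 = 2.264 m.
Hydraulic radius R = A/P = 0.6384/2.264 = 0.282 m.
V = (1/n) R^(2/3) √S = (1/0.02) × 0.282^(2/3) × √0.0042 = 1.393 m/s. Hydraulic depth D_h = A/T = 0.6384/1.533 = 0.4165 m.
Froude number Fr = V/√(g·D_h) = 1.393/√(9.81×0.4165) = 0.689, which is less than 1, so the flow is subcritical.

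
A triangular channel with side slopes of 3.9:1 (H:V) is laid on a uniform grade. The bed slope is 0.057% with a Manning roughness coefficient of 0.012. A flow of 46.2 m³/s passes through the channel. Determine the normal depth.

y_n = 2.34 m

Manning's equation rearranged: A R^(2/3) = nQ / (1·√S) = 0.012 × 46.2 / (√0.00057) = 23.22.
Try y = 2.89 m: A R^(2/3) = 40.76 — over.
Try y = 1.63 m: A R^(2/3) = 8.851 — short.
Try y = 2.34 m: A R^(2/3) = 23.21 — ≈ 23.22.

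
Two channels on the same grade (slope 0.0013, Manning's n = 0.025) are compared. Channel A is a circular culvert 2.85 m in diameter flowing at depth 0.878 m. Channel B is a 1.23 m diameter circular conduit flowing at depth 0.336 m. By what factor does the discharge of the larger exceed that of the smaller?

11.9

Channel A: For a circular section of diameter D = 2.85 m at depth y = 0.878 m, the central angle is θ = 2 arccos(1 − 2y/D) = 2.354 rad. Then A = (D²/8)(θ − sin θ) = 1.67 m² and P = Dθ/2 = 3.354 m. Hydraulic radius R = A/P = 1.67/3.354 = 0.4979 m. Q_A = (1/0.025)·1.67·0.4979^(2/3)·√0.0013 = 1.513 m³/s.
Channel B: For a circular section of diameter D = 1.23 m at depth y = 0.336 m, the central angle is θ = 2 arccos(1 − 2y/D) = 2.2 rad. Then A = (D²/8)(θ − sin θ) = 0.2631 m² and P = Dθ/2 = 1.353 m. Hydraulic radius R = A/P = 0.2631/1.353 = 0.1945 m. Q_B = (1/0.025)·0.2631·0.1945^(2/3)·√0.0013 = 0.1274 m³/s.
The larger discharge is 1.513 m³/s and the smaller is 0.1274 m³/s; the ratio is 11.9.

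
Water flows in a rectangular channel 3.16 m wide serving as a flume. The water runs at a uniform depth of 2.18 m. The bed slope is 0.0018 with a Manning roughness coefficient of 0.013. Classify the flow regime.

subcritical

Flow area A = b·y = 3.16 × 2.18 = 6.889 m². Wetted perimeter P = b + 2y = 3.16 + 2×2.18 = 7.52 m.
Hydraulic radius R = A/P = 6.889/7.52 = 0.9161 m.
V = (1/n) R^(2/3) √S = (1/0.013) × 0.9161^(2/3) × √0.0018 = 3.078 m/s. Hydraulic depth D_h = A/T = 6.889/3.16 = 2.18 m.
Froude number Fr = V/√(g·D_h) = 3.078/√(9.81×2.18) = 0.666, which is less than 1, so the flow is subcritical.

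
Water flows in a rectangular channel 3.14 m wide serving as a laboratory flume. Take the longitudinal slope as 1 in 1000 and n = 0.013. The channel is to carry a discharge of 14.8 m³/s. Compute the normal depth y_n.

Manning's equation rearranged: A R^(2/3) = nQ / (1·√S) = 0.013 × 14.8 / (√0.001) = 6.084.
Try y = 1.42 m: A R^(2/3) = 3.666 — short.
Try y = 2.39 m: A R^(2/3) = 7.24 — over.
Try y = 2.09 m: A R^(2/3) = 6.102 — matches.

y_n = 2.09 m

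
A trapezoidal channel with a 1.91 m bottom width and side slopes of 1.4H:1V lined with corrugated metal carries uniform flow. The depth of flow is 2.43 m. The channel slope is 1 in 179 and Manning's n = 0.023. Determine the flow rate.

Q = 48.9 m³/s

With bottom width b = 1.91 m and side slope z = 1.4: A = (b + zy)y = (1.91 + 1.4×2.43)×2.43 = 12.91 m²; P = b + 2y√(1+z²) = 1.91 + 2×2.43×1.72 = 10.27 m.
Hydraulic radius R = A/P = 12.91/10.27 = 1.257 m.
Manning's equation: Q = (1/n) A R^(2/3) S^(1/2) = (1/0.023) × 12.91 × 1.257^(2/3) × 0.005587^(1/2) = 48.9 m³/s.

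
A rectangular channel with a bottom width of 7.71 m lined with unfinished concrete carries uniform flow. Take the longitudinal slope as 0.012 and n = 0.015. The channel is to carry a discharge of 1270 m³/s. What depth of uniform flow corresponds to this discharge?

y_n = 11.2 m

Manning's equation rearranged: A R^(2/3) = nQ / (1·√S) = 0.015 × 1270 / (√0.012) = 173.9.
Trying y = 13.6 m: A R^(2/3) = 218.3 — high.
Trying y = 11.2 m: A R^(2/3) = 174.3 — matches.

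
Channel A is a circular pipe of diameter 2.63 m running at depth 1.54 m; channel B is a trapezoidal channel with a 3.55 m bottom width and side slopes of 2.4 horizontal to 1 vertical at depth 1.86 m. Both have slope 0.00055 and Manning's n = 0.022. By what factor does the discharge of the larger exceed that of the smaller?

6.08

Channel A: For a circular section of diameter D = 2.63 m at depth y = 1.54 m, the central angle is θ = 2 arccos(1 − 2y/D) = 3.485 rad. Then A = (D²/8)(θ − sin θ) = 3.305 m² and P = Dθ/2 = 4.583 m. Hydraulic radius R = A/P = 3.305/4.583 = 0.7211 m. Q_A = (1/0.022)·3.305·0.7211^(2/3)·√0.00055 = 2.833 m³/s.
Channel B: With bottom width b = 3.55 m and side slope z = 2.4: A = (b + zy)y = (3.55 + 2.4×1.86)×1.86 = 14.91 m²; P = b + 2y√(1+z²) = 3.55 + 2×1.86×2.6 = 13.22 m. Hydraulic radius R = A/P = 14.91/13.22 = 1.127 m. Q_B = (1/0.022)·14.91·1.127^(2/3)·√0.00055 = 17.21 m³/s.
The larger discharge is 17.21 m³/s and the smaller is 2.833 m³/s; the ratio is 6.08.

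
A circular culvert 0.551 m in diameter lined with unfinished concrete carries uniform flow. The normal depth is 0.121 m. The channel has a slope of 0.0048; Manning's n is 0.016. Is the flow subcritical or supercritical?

For a circular section of diameter D = 0.551 m at depth y = 0.121 m, the central angle is θ = 2 arccos(1 − 2y/D) = 1.951 rad. Then A = (D²/8)(θ − sin θ) = 0.0388 m² and P = Dθ/2 = 0.5375 m.
Hydraulic radius R = A/P = 0.0388/0.5375 = 0.07218 m.
V = (1/n) R^(2/3) √S = (1/0.016) × 0.07218^(2/3) × √0.0048 = 0.7507 m/s. Hydraulic depth D_h = A/T = 0.0388/0.4562 = 0.08504 m.
Froude number Fr = V/√(g·D_h) = 0.7507/√(9.81×0.08504) = 0.822, which is less than 1, so the flow is subcritical.

subcritical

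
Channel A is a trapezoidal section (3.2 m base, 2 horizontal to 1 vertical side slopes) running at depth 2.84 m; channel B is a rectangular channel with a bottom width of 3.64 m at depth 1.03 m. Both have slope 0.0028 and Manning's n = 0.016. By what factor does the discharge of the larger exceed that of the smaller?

12.1

Channel A: With bottom width b = 3.2 m and side slope z = 2: A = (b + zy)y = (3.2 + 2×2.84)×2.84 = 25.22 m²; P = b + 2y√(1+z²) = 3.2 + 2×2.84×2.236 = 15.9 m. Hydraulic radius R = A/P = 25.22/15.9 = 1.586 m. Q_A = (1/0.016)·25.22·1.586^(2/3)·√0.0028 = 113.4 m³/s.
Channel B: Flow area A = b·y = 3.64 × 1.03 = 3.749 m². Wetted perimeter P = b + 2y = 3.64 + 2×1.03 = 5.7 m. Hydraulic radius R = A/P = 3.749/5.7 = 0.6578 m. Q_B = (1/0.016)·3.749·0.6578^(2/3)·√0.0028 = 9.378 m³/s.
The larger discharge is 113.4 m³/s and the smaller is 9.378 m³/s; the ratio is 12.1.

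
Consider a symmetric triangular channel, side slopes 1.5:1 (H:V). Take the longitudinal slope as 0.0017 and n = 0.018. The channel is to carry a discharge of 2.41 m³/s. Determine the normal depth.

y_n = 1.09 m

Manning's equation rearranged: A R^(2/3) = nQ / (1·√S) = 0.018 × 2.41 / (√0.0017) = 1.052.
Trying y = 1.33 m: A R^(2/3) = 1.788 — high.
Trying y = 0.751 m: A R^(2/3) = 0.3895 — low.
Trying y = 1.09 m: A R^(2/3) = 1.052 — close enough.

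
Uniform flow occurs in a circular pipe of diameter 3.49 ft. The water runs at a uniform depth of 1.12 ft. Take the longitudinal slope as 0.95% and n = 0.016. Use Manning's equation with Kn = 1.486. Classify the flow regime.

supercritical

For a circular section of diameter D = 3.49 ft at depth y = 1.12 ft, the central angle is θ = 2 arccos(1 − 2y/D) = 2.409 rad. Then A = (D²/8)(θ − sin θ) = 2.649 ft² and P = Dθ/2 = 4.204 ft.
Hydraulic radius R = A/P = 2.649/4.204 = 0.6303 ft.
V = (1.486/n) R^(2/3) √S = (1.486/0.016) × 0.6303^(2/3) × √0.0095 = 6.654 ft/s. Hydraulic depth D_h = A/T = 2.649/3.258 = 0.8131 ft.
Froude number Fr = V/√(g·D_h) = 6.654/√(32.2×0.8131) = 1.3, which is greater than 1, so the flow is supercritical.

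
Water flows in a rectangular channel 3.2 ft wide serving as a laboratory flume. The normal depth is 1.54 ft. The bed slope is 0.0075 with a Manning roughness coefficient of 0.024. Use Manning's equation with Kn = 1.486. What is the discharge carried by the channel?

Flow area A = b·y = 3.2 × 1.54 = 4.928 ft². Wetted perimeter P = b + 2y = 3.2 + 2×1.54 = 6.28 ft.
Hydraulic radius R = A/P = 4.928/6.28 = 0.7847 ft.
Manning's equation: Q = (1.486/n) A R^(2/3) S^(1/2) = (1.486/0.024) × 4.928 × 0.7847^(2/3) × 0.0075^(1/2) = 22.5 ft³/s.

Q = 22.5 ft³/s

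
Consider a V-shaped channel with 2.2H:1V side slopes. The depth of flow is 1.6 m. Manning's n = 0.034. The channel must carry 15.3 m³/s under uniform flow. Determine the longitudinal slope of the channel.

S = 0.013

For a triangular section with side slope z = 2.2: A = zy² = 2.2×1.6² = 5.632 m²; P = 2y√(1+z²) = 2×1.6×2.417 = 7.733 m.
Hydraulic radius R = A/P = 5.632/7.733 = 0.7283 m.
From Manning's equation, S = [nQ / (1 A R^(2/3))]² = [0.034 × 15.3 / (1 × 5.632 × 0.7283^(2/3))]² = 0.013.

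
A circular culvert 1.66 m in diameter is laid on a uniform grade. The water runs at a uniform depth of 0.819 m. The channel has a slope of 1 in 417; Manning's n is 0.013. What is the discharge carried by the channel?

Q = 2.22 m³/s

For a circular section of diameter D = 1.66 m at depth y = 0.819 m, the central angle is θ = 2 arccos(1 − 2y/D) = 3.115 rad. Then A = (D²/8)(θ − sin θ) = 1.064 m² and P = Dθ/2 = 2.586 m.
Hydraulic radius R = A/P = 1.064/2.586 = 0.4115 m.
Manning's equation: Q = (1/n) A R^(2/3) S^(1/2) = (1/0.013) × 1.064 × 0.4115^(2/3) × 0.002398^(1/2) = 2.22 m³/s.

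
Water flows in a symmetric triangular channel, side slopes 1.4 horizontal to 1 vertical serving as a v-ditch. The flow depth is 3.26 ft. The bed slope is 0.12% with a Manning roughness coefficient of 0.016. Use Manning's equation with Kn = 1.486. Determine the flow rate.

Q = 57.8 ft³/s

For a triangular section with side slope z = 1.4: A = zy² = 1.4×3.26² = 14.88 ft²; P = 2y√(1+z²) = 2×3.26×1.72 = 11.22 ft.
Hydraulic radius R = A/P = 14.88/11.22 = 1.326 ft.
Manning's equation: Q = (1.486/n) A R^(2/3) S^(1/2) = (1.486/0.016) × 14.88 × 1.326^(2/3) × 0.0012^(1/2) = 57.8 ft³/s.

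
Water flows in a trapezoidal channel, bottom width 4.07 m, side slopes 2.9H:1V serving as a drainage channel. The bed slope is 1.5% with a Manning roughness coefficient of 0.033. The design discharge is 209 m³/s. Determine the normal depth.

Manning's equation rearranged: A R^(2/3) = nQ / (1·√S) = 0.033 × 209 / (√0.015) = 56.31.
Trying y = 3.78 m: A R^(2/3) = 92.72 — too large.
Trying y = 3.04 m: A R^(2/3) = 56.33 — ≈ 56.31.

y_n = 3.04 m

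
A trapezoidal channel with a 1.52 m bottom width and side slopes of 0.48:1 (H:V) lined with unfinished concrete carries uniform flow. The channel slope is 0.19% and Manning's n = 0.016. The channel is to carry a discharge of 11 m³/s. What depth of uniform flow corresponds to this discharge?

y_n = 1.91 m

Manning's equation rearranged: A R^(2/3) = nQ / (1·√S) = 0.016 × 11 / (√0.0019) = 4.038.
Trying y = 1.3 m: A R^(2/3) = 2.055 — short.
Trying y = 1.91 m: A R^(2/3) = 4.039 — matches.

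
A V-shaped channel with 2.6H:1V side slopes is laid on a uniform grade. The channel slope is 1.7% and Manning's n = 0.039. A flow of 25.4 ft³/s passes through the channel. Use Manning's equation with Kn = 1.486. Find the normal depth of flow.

y_n = 1.56 ft

Manning's equation rearranged: A R^(2/3) = nQ / (1.486·√S) = 0.039 × 25.4 / (1.486 × √0.017) = 5.113.
At y = 1.25 ft: A R^(2/3) = 2.836 — low.
At y = 1.56 ft: A R^(2/3) = 5.121 — close enough.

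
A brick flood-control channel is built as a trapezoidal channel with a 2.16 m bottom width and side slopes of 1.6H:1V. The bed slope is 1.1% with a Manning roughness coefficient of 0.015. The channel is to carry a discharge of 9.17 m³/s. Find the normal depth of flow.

Manning's equation rearranged: A R^(2/3) = nQ / (1·√S) = 0.015 × 9.17 / (√0.011) = 1.311.
Trying y = 0.572 m: A R^(2/3) = 0.9666 — too small.
Trying y = 0.789 m: A R^(2/3) = 1.759 — too large.
Trying y = 0.675 m: A R^(2/3) = 1.312 — matches.

y_n = 0.675 m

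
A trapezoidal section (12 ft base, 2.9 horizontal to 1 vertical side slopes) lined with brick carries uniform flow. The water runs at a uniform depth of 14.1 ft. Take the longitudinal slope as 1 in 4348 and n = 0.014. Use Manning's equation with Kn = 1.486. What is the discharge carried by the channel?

Q = 4630 ft³/s

With bottom width b = 12 ft and side slope z = 2.9: A = (b + zy)y = (12 + 2.9×14.1)×14.1 = 745.7 ft²; P = b + 2y√(1+z²) = 12 + 2×14.1×3.068 = 98.51 ft.
Hydraulic radius R = A/P = 745.7/98.51 = 7.571 ft.
Manning's equation: Q = (1.486/n) A R^(2/3) S^(1/2) = (1.486/0.014) × 745.7 × 7.571^(2/3) × 0.00023^(1/2) = 4630 ft³/s.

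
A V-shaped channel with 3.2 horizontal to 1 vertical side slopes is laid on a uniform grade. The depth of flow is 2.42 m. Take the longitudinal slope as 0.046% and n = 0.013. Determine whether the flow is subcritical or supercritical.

For a triangular section with side slope z = 3.2: A = zy² = 3.2×2.42² = 18.74 m²; P = 2y√(1+z²) = 2×2.42×3.353 = 16.23 m.
Hydraulic radius R = A/P = 18.74/16.23 = 1.155 m.
V = (1/n) R^(2/3) √S = (1/0.013) × 1.155^(2/3) × √0.00046 = 1.816 m/s. Hydraulic depth D_h = A/T = 18.74/15.49 = 1.21 m.
Froude number Fr = V/√(g·D_h) = 1.816/√(9.81×1.21) = 0.527, which is less than 1, so the flow is subcritical.

subcritical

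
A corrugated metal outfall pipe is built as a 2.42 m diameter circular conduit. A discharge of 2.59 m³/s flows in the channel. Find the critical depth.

y_c = 0.72 m

At critical depth, Q² T / (g A³) = 1, i.e. A³/T = Q²/g = 2.59²/9.81 = 0.6838.
Trying y = 0.826 m: A³/T = 1.161 — high.
Trying y = 0.541 m: A³/T = 0.2243 — low.
Trying y = 0.72 m: A³/T = 0.6824 — close enough.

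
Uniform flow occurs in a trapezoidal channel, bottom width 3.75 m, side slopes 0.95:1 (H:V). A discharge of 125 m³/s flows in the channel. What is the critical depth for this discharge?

y_c = 3.58 m

At critical depth, Q² T / (g A³) = 1, i.e. A³/T = Q²/g = 125²/9.81 = 1593.
At y = 3.9 m: A³/T = 2202 — over.
At y = 3.58 m: A³/T = 1590 — ≈ 1593.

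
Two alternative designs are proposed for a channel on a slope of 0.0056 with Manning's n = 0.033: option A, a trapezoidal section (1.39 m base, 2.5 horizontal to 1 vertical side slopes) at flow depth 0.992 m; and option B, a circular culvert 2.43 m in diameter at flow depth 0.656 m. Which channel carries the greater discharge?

Channel A: With bottom width b = 1.39 m and side slope z = 2.5: A = (b + zy)y = (1.39 + 2.5×0.992)×0.992 = 3.839 m²; P = b + 2y√(1+z²) = 1.39 + 2×0.992×2.693 = 6.732 m. Hydraulic radius R = A/P = 3.839/6.732 = 0.5703 m. Q_A = (1/0.033)·3.839·0.5703^(2/3)·√0.0056 = 5.987 m³/s.
Channel B: For a circular section of diameter D = 2.43 m at depth y = 0.656 m, the central angle is θ = 2 arccos(1 − 2y/D) = 2.185 rad. Then A = (D²/8)(θ − sin θ) = 1.01 m² and P = Dθ/2 = 2.655 m. Hydraulic radius R = A/P = 1.01/2.655 = 0.3804 m. Q_B = (1/0.033)·1.01·0.3804^(2/3)·√0.0056 = 1.202 m³/s.
Q_A = 5.987 m³/s vs Q_B = 1.202 m³/s, so channel A carries more.

channel A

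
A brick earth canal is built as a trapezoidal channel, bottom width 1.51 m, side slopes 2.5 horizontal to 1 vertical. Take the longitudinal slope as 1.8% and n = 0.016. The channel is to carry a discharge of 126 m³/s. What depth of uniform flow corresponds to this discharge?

Manning's equation rearranged: A R^(2/3) = nQ / (1·√S) = 0.016 × 126 / (√0.018) = 15.03.
At y = 1.54 m: A R^(2/3) = 7.36 — short.
At y = 2.31 m: A R^(2/3) = 19.07 — over.
At y = 2.09 m: A R^(2/3) = 15.02 — matches.

y_n = 2.09 m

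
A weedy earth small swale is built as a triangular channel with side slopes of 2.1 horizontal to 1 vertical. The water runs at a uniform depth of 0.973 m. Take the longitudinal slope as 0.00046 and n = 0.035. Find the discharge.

For a triangular section with side slope z = 2.1: A = zy² = 2.1×0.973² = 1.988 m²; P = 2y√(1+z²) = 2×0.973×2.326 = 4.526 m.
Hydraulic radius R = A/P = 1.988/4.526 = 0.4392 m.
Manning's equation: Q = (1/n) A R^(2/3) S^(1/2) = (1/0.035) × 1.988 × 0.4392^(2/3) × 0.00046^(1/2) = 0.704 m³/s.

Q = 0.704 m³/s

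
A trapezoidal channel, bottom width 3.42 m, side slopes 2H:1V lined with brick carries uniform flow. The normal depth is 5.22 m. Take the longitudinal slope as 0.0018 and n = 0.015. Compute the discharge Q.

Q = 397 m³/s

With bottom width b = 3.42 m and side slope z = 2: A = (b + zy)y = (3.42 + 2×5.22)×5.22 = 72.35 m²; P = b + 2y√(1+z²) = 3.42 + 2×5.22×2.236 = 26.76 m.
Hydraulic radius R = A/P = 72.35/26.76 = 2.703 m.
Manning's equation: Q = (1/n) A R^(2/3) S^(1/2) = (1/0.015) × 72.35 × 2.703^(2/3) × 0.0018^(1/2) = 397 m³/s.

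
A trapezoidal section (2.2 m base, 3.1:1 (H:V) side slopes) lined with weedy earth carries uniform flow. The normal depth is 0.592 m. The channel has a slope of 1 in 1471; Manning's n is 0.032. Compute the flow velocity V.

With bottom width b = 2.2 m and side slope z = 3.1: A = (b + zy)y = (2.2 + 3.1×0.592)×0.592 = 2.389 m²; P = b + 2y√(1+z²) = 2.2 + 2×0.592×3.257 = 6.057 m.
Hydraulic radius R = A/P = 2.389/6.057 = 0.3944 m.
From Manning's equation, V = (1/n) R^(2/3) S^(1/2) = (1/0.032) × 0.3944^(2/3) × 0.0006798^(1/2) = 0.438 m/s.

V = 0.438 m/s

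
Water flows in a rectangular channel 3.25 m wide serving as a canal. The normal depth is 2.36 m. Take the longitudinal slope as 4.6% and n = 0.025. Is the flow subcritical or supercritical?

Flow area A = b·y = 3.25 × 2.36 = 7.67 m². Wetted perimeter P = b + 2y = 3.25 + 2×2.36 = 7.97 m.
Hydraulic radius R = A/P = 7.67/7.97 = 0.9624 m.
V = (1/n) R^(2/3) √S = (1/0.025) × 0.9624^(2/3) × √0.046 = 8.362 m/s. Hydraulic depth D_h = A/T = 7.67/3.25 = 2.36 m.
Froude number Fr = V/√(g·D_h) = 8.362/√(9.81×2.36) = 1.74, which is greater than 1, so the flow is supercritical.

supercritical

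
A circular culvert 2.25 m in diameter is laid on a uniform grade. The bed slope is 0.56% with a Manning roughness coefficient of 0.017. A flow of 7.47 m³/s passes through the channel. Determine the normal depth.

Manning's equation rearranged: A R^(2/3) = nQ / (1·√S) = 0.017 × 7.47 / (√0.0056) = 1.697.
Trying y = 1.61 m: A R^(2/3) = 2.333 — high.
Trying y = 0.919 m: A R^(2/3) = 0.9485 — low.
Trying y = 1.29 m: A R^(2/3) = 1.696 — close enough.

y_n = 1.29 m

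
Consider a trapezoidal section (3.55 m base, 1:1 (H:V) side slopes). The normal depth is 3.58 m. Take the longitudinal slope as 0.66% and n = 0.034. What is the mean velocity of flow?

V = 3.62 m/s

With bottom width b = 3.55 m and side slope z = 1: A = (b + zy)y = (3.55 + 1×3.58)×3.58 = 25.53 m²; P = b + 2y√(1+z²) = 3.55 + 2×3.58×1.414 = 13.68 m.
Hydraulic radius R = A/P = 25.53/13.68 = 1.866 m.
From Manning's equation, V = (1/n) R^(2/3) S^(1/2) = (1/0.034) × 1.866^(2/3) × 0.0066^(1/2) = 3.62 m/s.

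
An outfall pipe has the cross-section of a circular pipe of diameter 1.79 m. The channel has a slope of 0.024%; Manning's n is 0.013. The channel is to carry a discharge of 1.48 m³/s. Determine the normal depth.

y_n = 1.26 m

Manning's equation rearranged: A R^(2/3) = nQ / (1·√S) = 0.013 × 1.48 / (√0.00024) = 1.242.
At y = 1.13 m: A R^(2/3) = 1.068 — low.
At y = 1.54 m: A R^(2/3) = 1.53 — high.
At y = 1.26 m: A R^(2/3) = 1.242 — matches.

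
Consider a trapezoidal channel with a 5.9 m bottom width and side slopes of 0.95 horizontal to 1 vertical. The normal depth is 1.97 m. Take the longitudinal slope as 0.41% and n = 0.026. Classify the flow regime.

With bottom width b = 5.9 m and side slope z = 0.95: A = (b + zy)y = (5.9 + 0.95×1.97)×1.97 = 15.31 m²; P = b + 2y√(1+z²) = 5.9 + 2×1.97×1.379 = 11.33 m.
Hydraulic radius R = A/P = 15.31/11.33 = 1.351 m.
V = (1/n) R^(2/3) √S = (1/0.026) × 1.351^(2/3) × √0.0041 = 3.009 m/s. Hydraulic depth D_h = A/T = 15.31/9.643 = 1.588 m.
Froude number Fr = V/√(g·D_h) = 3.009/√(9.81×1.588) = 0.763, which is less than 1, so the flow is subcritical.

subcritical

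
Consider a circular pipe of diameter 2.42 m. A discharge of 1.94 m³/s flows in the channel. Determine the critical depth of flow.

y_c = 0.621 m

At critical depth, Q² T / (g A³) = 1, i.e. A³/T = Q²/g = 1.94²/9.81 = 0.3836.
Try y = 0.542 m: A³/T = 0.2259 — too small.
Try y = 0.621 m: A³/T = 0.3841 — close enough.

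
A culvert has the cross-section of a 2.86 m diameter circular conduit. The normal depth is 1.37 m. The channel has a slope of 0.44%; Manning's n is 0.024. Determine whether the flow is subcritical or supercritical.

subcritical

For a circular section of diameter D = 2.86 m at depth y = 1.37 m, the central angle is θ = 2 arccos(1 − 2y/D) = 3.058 rad. Then A = (D²/8)(θ − sin θ) = 3.041 m² and P = Dθ/2 = 4.372 m.
Hydraulic radius R = A/P = 3.041/4.372 = 0.6954 m.
V = (1/n) R^(2/3) √S = (1/0.024) × 0.6954^(2/3) × √0.0044 = 2.169 m/s. Hydraulic depth D_h = A/T = 3.041/2.857 = 1.064 m.
Froude number Fr = V/√(g·D_h) = 2.169/√(9.81×1.064) = 0.671, which is less than 1, so the flow is subcritical.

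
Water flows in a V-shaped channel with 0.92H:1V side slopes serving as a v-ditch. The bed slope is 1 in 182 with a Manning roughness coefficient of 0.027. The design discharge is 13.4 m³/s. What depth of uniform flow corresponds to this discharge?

y_n = 2.45 m

Manning's equation rearranged: A R^(2/3) = nQ / (1·√S) = 0.027 × 13.4 / (√0.005495) = 4.881.
Trying y = 2.76 m: A R^(2/3) = 6.698 — over.
Trying y = 1.77 m: A R^(2/3) = 2.049 — short.
Trying y = 2.45 m: A R^(2/3) = 4.875 — ≈ 4.881.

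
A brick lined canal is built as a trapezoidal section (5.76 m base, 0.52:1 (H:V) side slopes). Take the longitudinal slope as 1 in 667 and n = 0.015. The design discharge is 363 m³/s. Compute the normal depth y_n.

Manning's equation rearranged: A R^(2/3) = nQ / (1·√S) = 0.015 × 363 / (√0.001499) = 140.6.
Trying y = 8.89 m: A R^(2/3) = 215.9 — high.
Trying y = 7.06 m: A R^(2/3) = 140.7 — matches.

y_n = 7.06 m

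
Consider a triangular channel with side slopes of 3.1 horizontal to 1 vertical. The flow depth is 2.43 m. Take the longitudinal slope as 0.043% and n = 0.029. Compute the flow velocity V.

V = 0.788 m/s

For a triangular section with side slope z = 3.1: A = zy² = 3.1×2.43² = 18.31 m²; P = 2y√(1+z²) = 2×2.43×3.257 = 15.83 m.
Hydraulic radius R = A/P = 18.31/15.83 = 1.156 m.
From Manning's equation, V = (1/n) R^(2/3) S^(1/2) = (1/0.029) × 1.156^(2/3) × 0.00043^(1/2) = 0.788 m/s.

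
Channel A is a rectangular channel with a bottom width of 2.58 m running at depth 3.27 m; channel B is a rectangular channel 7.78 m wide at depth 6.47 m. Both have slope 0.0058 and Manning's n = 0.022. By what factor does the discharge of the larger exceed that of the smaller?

11.4

Channel A: Flow area A = b·y = 2.58 × 3.27 = 8.437 m². Wetted perimeter P = b + 2y = 2.58 + 2×3.27 = 9.12 m. Hydraulic radius R = A/P = 8.437/9.12 = 0.9251 m. Q_A = (1/0.022)·8.437·0.9251^(2/3)·√0.0058 = 27.73 m³/s.
Channel B: Flow area A = b·y = 7.78 × 6.47 = 50.34 m². Wetted perimeter P = b + 2y = 7.78 + 2×6.47 = 20.72 m. Hydraulic radius R = A/P = 50.34/20.72 = 2.429 m. Q_B = (1/0.022)·50.34·2.429^(2/3)·√0.0058 = 314.9 m³/s.
The larger discharge is 314.9 m³/s and the smaller is 27.73 m³/s; the ratio is 11.4.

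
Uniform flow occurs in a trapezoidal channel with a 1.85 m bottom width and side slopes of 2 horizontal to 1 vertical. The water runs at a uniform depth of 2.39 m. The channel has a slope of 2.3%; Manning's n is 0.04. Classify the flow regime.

supercritical

With bottom width b = 1.85 m and side slope z = 2: A = (b + zy)y = (1.85 + 2×2.39)×2.39 = 15.85 m²; P = b + 2y√(1+z²) = 1.85 + 2×2.39×2.236 = 12.54 m.
Hydraulic radius R = A/P = 15.85/12.54 = 1.264 m.
V = (1/n) R^(2/3) √S = (1/0.04) × 1.264^(2/3) × √0.023 = 4.432 m/s. Hydraulic depth D_h = A/T = 15.85/11.41 = 1.389 m.
Froude number Fr = V/√(g·D_h) = 4.432/√(9.81×1.389) = 1.2, which is greater than 1, so the flow is supercritical.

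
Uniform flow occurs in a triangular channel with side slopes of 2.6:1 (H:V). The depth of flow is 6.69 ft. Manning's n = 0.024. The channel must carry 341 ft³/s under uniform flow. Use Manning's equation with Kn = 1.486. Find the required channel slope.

For a triangular section with side slope z = 2.6: A = zy² = 2.6×6.69² = 116.4 ft²; P = 2y√(1+z²) = 2×6.69×2.786 = 37.27 ft.
Hydraulic radius R = A/P = 116.4/37.27 = 3.122 ft.
From Manning's equation, S = [nQ / (1.486 A R^(2/3))]² = [0.024 × 341 / (1.486 × 116.4 × 3.122^(2/3))]² = 0.000491.

S = 0.000491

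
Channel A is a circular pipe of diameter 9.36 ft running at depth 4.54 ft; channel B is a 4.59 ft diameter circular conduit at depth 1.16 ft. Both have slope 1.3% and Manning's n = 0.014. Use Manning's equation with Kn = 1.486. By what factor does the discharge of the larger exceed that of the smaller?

Channel A: For a circular section of diameter D = 9.36 ft at depth y = 4.54 ft, the central angle is θ = 2 arccos(1 − 2y/D) = 3.082 rad. Then A = (D²/8)(θ − sin θ) = 33.09 ft² and P = Dθ/2 = 14.42 ft. Hydraulic radius R = A/P = 33.09/14.42 = 2.295 ft. Q_A = (1.486/0.014)·33.09·2.295^(2/3)·√0.013 = 696.8 ft³/s.
Channel B: For a circular section of diameter D = 4.59 ft at depth y = 1.16 ft, the central angle is θ = 2 arccos(1 − 2y/D) = 2.107 rad. Then A = (D²/8)(θ − sin θ) = 3.285 ft² and P = Dθ/2 = 4.835 ft. Hydraulic radius R = A/P = 3.285/4.835 = 0.6793 ft. Q_B = (1.486/0.014)·3.285·0.6793^(2/3)·√0.013 = 30.72 ft³/s.
The larger discharge is 696.8 ft³/s and the smaller is 30.72 ft³/s; the ratio is 22.7.

22.7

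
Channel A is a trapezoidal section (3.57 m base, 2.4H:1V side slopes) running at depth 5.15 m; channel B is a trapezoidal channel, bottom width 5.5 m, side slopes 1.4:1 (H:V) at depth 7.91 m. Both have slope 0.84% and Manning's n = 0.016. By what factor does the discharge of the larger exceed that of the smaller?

Channel A: With bottom width b = 3.57 m and side slope z = 2.4: A = (b + zy)y = (3.57 + 2.4×5.15)×5.15 = 82.04 m²; P = b + 2y√(1+z²) = 3.57 + 2×5.15×2.6 = 30.35 m. Hydraulic radius R = A/P = 82.04/30.35 = 2.703 m. Q_A = (1/0.016)·82.04·2.703^(2/3)·√0.0084 = 911.9 m³/s.
Channel B: With bottom width b = 5.5 m and side slope z = 1.4: A = (b + zy)y = (5.5 + 1.4×7.91)×7.91 = 131.1 m²; P = b + 2y√(1+z²) = 5.5 + 2×7.91×1.72 = 32.72 m. Hydraulic radius R = A/P = 131.1/32.72 = 4.007 m. Q_B = (1/0.016)·131.1·4.007^(2/3)·√0.0084 = 1895 m³/s.
The larger discharge is 1895 m³/s and the smaller is 911.9 m³/s; the ratio is 2.08.

2.08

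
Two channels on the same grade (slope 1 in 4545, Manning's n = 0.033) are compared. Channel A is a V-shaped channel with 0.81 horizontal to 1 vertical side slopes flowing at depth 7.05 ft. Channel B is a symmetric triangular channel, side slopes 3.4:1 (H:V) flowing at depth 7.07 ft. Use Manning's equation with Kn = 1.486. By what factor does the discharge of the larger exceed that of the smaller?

5.6

Channel A: For a triangular section with side slope z = 0.81: A = zy² = 0.81×7.05² = 40.26 ft²; P = 2y√(1+z²) = 2×7.05×1.287 = 18.15 ft. Hydraulic radius R = A/P = 40.26/18.15 = 2.219 ft. Q_A = (1.486/0.033)·40.26·2.219^(2/3)·√0.00022 = 45.74 ft³/s.
Channel B: For a triangular section with side slope z = 3.4: A = zy² = 3.4×7.07² = 169.9 ft²; P = 2y√(1+z²) = 2×7.07×3.544 = 50.11 ft. Hydraulic radius R = A/P = 169.9/50.11 = 3.391 ft. Q_B = (1.486/0.033)·169.9·3.391^(2/3)·√0.00022 = 256.2 ft³/s.
The larger discharge is 256.2 ft³/s and the smaller is 45.74 ft³/s; the ratio is 5.6.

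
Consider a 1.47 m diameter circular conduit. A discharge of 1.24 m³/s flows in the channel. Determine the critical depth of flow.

y_c = 0.57 m

At critical depth, Q² T / (g A³) = 1, i.e. A³/T = Q²/g = 1.24²/9.81 = 0.1567.
Try y = 0.463 m: A³/T = 0.07038 — short.
Try y = 0.57 m: A³/T = 0.157 — ≈ 0.1567.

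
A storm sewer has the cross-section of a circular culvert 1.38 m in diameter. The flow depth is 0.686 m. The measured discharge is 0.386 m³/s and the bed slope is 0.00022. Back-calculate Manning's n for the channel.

For a circular section of diameter D = 1.38 m at depth y = 0.686 m, the central angle is θ = 2 arccos(1 − 2y/D) = 3.13 rad. Then A = (D²/8)(θ − sin θ) = 0.7423 m² and P = Dθ/2 = 2.16 m.
Hydraulic radius R = A/P = 0.7423/2.16 = 0.3437 m.
Rearranging Manning's equation: n = (1/Q) A R^(2/3) S^(1/2) = (1/0.386) × 0.7423 × 0.3437^(2/3) × √0.00022 = 0.014.

n = 0.014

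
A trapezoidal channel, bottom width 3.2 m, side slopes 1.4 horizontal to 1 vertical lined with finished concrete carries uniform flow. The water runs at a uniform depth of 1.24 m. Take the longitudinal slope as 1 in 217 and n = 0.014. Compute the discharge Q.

Q = 26 m³/s

With bottom width b = 3.2 m and side slope z = 1.4: A = (b + zy)y = (3.2 + 1.4×1.24)×1.24 = 6.121 m²; P = b + 2y√(1+z²) = 3.2 + 2×1.24×1.72 = 7.467 m.
Hydraulic radius R = A/P = 6.121/7.467 = 0.8197 m.
Manning's equation: Q = (1/n) A R^(2/3) S^(1/2) = (1/0.014) × 6.121 × 0.8197^(2/3) × 0.004608^(1/2) = 26 m³/s.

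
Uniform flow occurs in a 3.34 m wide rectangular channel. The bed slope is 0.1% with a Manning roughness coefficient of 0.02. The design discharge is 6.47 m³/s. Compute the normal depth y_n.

Manning's equation rearranged: A R^(2/3) = nQ / (1·√S) = 0.02 × 6.47 / (√0.001) = 4.092.
Trying y = 1.27 m: A R^(2/3) = 3.412 — low.
Trying y = 1.45 m: A R^(2/3) = 4.09 — close enough.

y_n = 1.45 m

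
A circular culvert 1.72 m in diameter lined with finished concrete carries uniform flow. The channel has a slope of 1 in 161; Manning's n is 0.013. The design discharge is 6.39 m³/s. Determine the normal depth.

y_n = 1.16 m

Manning's equation rearranged: A R^(2/3) = nQ / (1·√S) = 0.013 × 6.39 / (√0.006211) = 1.054.
At y = 0.848 m: A R^(2/3) = 0.6462 — short.
At y = 1.16 m: A R^(2/3) = 1.054 — matches.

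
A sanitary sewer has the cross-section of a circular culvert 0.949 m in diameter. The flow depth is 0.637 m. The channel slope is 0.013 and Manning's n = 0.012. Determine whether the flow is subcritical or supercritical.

For a circular section of diameter D = 0.949 m at depth y = 0.637 m, the central angle is θ = 2 arccos(1 − 2y/D) = 3.841 rad. Then A = (D²/8)(θ − sin θ) = 0.5048 m² and P = Dθ/2 = 1.822 m.
Hydraulic radius R = A/P = 0.5048/1.822 = 0.277 m.
V = (1/n) R^(2/3) √S = (1/0.012) × 0.277^(2/3) × √0.013 = 4.037 m/s. Hydraulic depth D_h = A/T = 0.5048/0.8916 = 0.5662 m.
Froude number Fr = V/√(g·D_h) = 4.037/√(9.81×0.5662) = 1.71, which is greater than 1, so the flow is supercritical.

supercritical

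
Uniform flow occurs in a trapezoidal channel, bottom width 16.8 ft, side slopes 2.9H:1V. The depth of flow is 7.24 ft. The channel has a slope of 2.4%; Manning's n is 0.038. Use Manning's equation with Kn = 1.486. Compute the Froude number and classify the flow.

supercritical

With bottom width b = 16.8 ft and side slope z = 2.9: A = (b + zy)y = (16.8 + 2.9×7.24)×7.24 = 273.6 ft²; P = b + 2y√(1+z²) = 16.8 + 2×7.24×3.068 = 61.22 ft.
Hydraulic radius R = A/P = 273.6/61.22 = 4.47 ft.
V = (1.486/n) R^(2/3) √S = (1.486/0.038) × 4.47^(2/3) × √0.024 = 16.44 ft/s. Hydraulic depth D_h = A/T = 273.6/58.79 = 4.654 ft.
Froude number Fr = V/√(g·D_h) = 16.44/√(32.2×4.654) = 1.34, which is greater than 1, so the flow is supercritical.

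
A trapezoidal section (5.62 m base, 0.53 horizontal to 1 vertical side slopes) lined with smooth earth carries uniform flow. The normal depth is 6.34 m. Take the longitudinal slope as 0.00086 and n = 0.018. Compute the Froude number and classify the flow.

subcritical

With bottom width b = 5.62 m and side slope z = 0.53: A = (b + zy)y = (5.62 + 0.53×6.34)×6.34 = 56.93 m²; P = b + 2y√(1+z²) = 5.62 + 2×6.34×1.132 = 19.97 m.
Hydraulic radius R = A/P = 56.93/19.97 = 2.851 m.
V = (1/n) R^(2/3) √S = (1/0.018) × 2.851^(2/3) × √0.00086 = 3.276 m/s. Hydraulic depth D_h = A/T = 56.93/12.34 = 4.614 m.
Froude number Fr = V/√(g·D_h) = 3.276/√(9.81×4.614) = 0.487, which is less than 1, so the flow is subcritical.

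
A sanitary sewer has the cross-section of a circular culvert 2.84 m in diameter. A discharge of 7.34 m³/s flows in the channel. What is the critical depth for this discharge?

y_c = 1.18 m

At critical depth, Q² T / (g A³) = 1, i.e. A³/T = Q²/g = 7.34²/9.81 = 5.492.
Try y = 1.33 m: A³/T = 8.712 — over.
Try y = 1.18 m: A³/T = 5.509 — close enough.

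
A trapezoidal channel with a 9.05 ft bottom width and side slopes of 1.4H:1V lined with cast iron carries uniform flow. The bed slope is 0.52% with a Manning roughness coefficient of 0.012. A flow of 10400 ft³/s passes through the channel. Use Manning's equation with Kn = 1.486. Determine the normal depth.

y_n = 12.6 ft

Manning's equation rearranged: A R^(2/3) = nQ / (1.486·√S) = 0.012 × 10400 / (1.486 × √0.0052) = 1165.
At y = 14.5 ft: A R^(2/3) = 1590 — high.
At y = 10.8 ft: A R^(2/3) = 827.9 — low.
At y = 12.6 ft: A R^(2/3) = 1161 — matches.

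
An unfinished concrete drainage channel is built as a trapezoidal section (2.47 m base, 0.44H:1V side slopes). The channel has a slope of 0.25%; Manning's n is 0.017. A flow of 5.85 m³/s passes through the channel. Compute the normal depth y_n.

Manning's equation rearranged: A R^(2/3) = nQ / (1·√S) = 0.017 × 5.85 / (√0.0025) = 1.989.
At y = 1.13 m: A R^(2/3) = 2.59 — too large.
At y = 0.819 m: A R^(2/3) = 1.545 — too small.
At y = 0.959 m: A R^(2/3) = 1.989 — close enough.

y_n = 0.959 m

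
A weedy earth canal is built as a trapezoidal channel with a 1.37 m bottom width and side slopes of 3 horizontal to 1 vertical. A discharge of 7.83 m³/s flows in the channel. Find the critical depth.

At critical depth, Q² T / (g A³) = 1, i.e. A³/T = Q²/g = 7.83²/9.81 = 6.25.
Try y = 1.02 m: A³/T = 12.32 — too large.
Try y = 0.684 m: A³/T = 2.343 — too small.
Try y = 0.868 m: A³/T = 6.239 — ≈ 6.25.

y_c = 0.868 m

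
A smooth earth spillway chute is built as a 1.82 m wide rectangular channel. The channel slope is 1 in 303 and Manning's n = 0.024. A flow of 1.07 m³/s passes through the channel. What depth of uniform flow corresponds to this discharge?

Manning's equation rearranged: A R^(2/3) = nQ / (1·√S) = 0.024 × 1.07 / (√0.0033) = 0.447.
Trying y = 0.375 m: A R^(2/3) = 0.282 — low.
Trying y = 0.59 m: A R^(2/3) = 0.5413 — high.
Trying y = 0.515 m: A R^(2/3) = 0.4466 — matches.

y_n = 0.515 m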